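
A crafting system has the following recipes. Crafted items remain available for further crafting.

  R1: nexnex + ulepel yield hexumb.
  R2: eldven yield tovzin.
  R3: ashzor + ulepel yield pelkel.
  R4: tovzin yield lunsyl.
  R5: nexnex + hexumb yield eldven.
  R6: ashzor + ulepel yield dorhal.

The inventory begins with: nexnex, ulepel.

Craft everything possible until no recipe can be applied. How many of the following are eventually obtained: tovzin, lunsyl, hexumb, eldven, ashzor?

4

nexnex + ulepel → hexumb (R1).
nexnex + hexumb → eldven (R5).
eldven → tovzin (R2).
Using R4, tovzin makes lunsyl.
tovzin: reached.
lunsyl: reached.
hexumb: reached.
eldven: reached.
No rule produces ashzor, and it is not given.
Reached: tovzin, lunsyl, hexumb, and eldven — 4 of the 5.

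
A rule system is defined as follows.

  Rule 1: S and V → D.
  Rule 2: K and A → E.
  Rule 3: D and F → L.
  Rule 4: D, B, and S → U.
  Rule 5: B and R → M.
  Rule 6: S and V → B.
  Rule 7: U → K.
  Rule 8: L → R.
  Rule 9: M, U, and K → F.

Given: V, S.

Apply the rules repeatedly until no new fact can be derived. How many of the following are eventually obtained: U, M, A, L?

1

From S and V, Rule 1 gives D.
From S and V, Rule 6 gives B.
From D, B, and S, Rule 4 gives U.
U: reached.
M would need B and R (Rule 5), but R is never established.
No rule produces A, and it is not given.
L would need D and F (Rule 3), but F is never established.
Reached: U — 1 of the 4.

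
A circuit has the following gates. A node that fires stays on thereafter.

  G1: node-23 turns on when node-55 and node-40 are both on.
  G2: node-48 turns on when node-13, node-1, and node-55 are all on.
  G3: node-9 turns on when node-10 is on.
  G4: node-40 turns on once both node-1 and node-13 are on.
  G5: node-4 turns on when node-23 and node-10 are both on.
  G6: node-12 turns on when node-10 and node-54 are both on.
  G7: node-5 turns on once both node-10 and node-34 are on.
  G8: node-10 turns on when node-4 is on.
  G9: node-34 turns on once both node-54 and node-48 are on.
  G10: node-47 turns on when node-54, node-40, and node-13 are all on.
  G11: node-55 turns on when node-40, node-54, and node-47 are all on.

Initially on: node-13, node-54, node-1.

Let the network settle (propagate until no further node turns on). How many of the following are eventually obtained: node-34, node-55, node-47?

3

node-1 and node-13 are on, so node-40 turns on (G4).
G10: node-54, node-40, and node-13 on → node-47 on.
G11: node-40, node-54, and node-47 on → node-55 on.
node-13, node-1, and node-55 are on, so node-48 turns on (G2).
G9: node-54 and node-48 on → node-34 on.
node-34: reached.
node-55: reached.
node-47: reached.
All 3 are reached.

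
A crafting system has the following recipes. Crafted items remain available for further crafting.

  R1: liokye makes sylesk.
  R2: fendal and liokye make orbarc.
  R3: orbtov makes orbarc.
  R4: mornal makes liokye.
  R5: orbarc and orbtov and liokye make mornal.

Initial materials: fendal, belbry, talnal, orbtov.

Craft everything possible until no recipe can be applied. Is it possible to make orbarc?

Using R3, orbtov makes orbarc.

Yes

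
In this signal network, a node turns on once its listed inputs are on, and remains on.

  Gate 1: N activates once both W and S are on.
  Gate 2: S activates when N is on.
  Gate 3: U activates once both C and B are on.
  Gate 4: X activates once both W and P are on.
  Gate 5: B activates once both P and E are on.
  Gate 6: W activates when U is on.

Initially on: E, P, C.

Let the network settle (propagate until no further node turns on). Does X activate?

Gate 5: P and E on → B on.
C and B are on, so U activates (Gate 3).
Gate 6: U on → W on.
W and P are on, so X activates (Gate 4).

Yes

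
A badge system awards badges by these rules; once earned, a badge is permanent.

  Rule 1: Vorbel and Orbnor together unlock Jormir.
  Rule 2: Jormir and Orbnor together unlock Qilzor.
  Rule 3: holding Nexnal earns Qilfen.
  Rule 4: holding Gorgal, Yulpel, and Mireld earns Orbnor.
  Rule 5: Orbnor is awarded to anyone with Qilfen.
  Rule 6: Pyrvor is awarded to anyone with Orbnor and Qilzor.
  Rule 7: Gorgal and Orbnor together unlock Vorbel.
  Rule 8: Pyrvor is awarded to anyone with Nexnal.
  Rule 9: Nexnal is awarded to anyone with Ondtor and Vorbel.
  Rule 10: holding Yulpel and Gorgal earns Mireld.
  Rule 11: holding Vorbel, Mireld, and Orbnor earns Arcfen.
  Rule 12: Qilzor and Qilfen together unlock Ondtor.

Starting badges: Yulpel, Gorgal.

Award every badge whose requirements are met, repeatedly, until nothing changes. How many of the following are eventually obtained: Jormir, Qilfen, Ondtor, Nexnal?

With Yulpel and Gorgal, Mireld is earned (Rule 10).
With Gorgal, Yulpel, and Mireld, Orbnor is earned (Rule 4).
With Gorgal and Orbnor, Vorbel is earned (Rule 7).
With Vorbel and Orbnor, Jormir is earned (Rule 1).
Jormir: reached.
Qilfen would need Nexnal (Rule 3), but Nexnal is never earned.
Ondtor would need Qilzor and Qilfen (Rule 12), but Qilfen is never earned.
Nexnal would need Ondtor and Vorbel (Rule 9), but Ondtor is never earned.
Reached: Jormir — 1 of the 4.

1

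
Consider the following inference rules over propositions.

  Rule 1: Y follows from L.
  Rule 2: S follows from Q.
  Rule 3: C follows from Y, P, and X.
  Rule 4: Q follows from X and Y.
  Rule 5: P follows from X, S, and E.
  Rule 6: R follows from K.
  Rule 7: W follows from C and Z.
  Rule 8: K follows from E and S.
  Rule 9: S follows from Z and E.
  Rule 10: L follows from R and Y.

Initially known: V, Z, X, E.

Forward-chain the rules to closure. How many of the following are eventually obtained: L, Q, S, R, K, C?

From Z and E, Rule 9 gives S.
E and S hold, so K follows (Rule 8).
K holds, so R follows (Rule 6).
L would need R and Y (Rule 10), but Y is never established.
Q would need X and Y (Rule 4), but Y is never established.
S: reached.
R: reached.
K: reached.
C would need Y, P, and X (Rule 3), but Y is never established.
Reached: S, R, and K — 3 of the 6.

3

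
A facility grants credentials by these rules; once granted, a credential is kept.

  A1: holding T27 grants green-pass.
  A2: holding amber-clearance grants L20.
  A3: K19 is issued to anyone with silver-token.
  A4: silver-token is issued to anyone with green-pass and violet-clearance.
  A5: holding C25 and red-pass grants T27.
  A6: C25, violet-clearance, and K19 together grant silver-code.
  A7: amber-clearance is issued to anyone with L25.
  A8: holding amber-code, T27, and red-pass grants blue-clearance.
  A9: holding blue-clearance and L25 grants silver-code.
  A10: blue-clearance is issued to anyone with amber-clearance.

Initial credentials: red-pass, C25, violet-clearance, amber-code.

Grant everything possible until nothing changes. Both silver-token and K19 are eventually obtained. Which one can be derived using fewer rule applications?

silver-token

silver-token: Holding C25 and red-pass grants T27 (A5). Holding T27 grants green-pass (A1). Holding green-pass and violet-clearance grants silver-token (A4). [3 rule applications]
K19: Holding C25 and red-pass grants T27 (A5). Holding T27 grants green-pass (A1). Holding green-pass and violet-clearance grants silver-token (A4). Holding silver-token grants K19 (A3). [4 rule applications]
silver-token needs fewer.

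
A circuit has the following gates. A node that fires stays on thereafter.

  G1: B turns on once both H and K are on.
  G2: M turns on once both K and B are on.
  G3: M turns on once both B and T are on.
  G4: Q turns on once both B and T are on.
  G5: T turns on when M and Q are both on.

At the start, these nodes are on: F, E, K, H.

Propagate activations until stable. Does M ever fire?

Yes

H and K are on, so B turns on (G1).
K and B are on, so M turns on (G2).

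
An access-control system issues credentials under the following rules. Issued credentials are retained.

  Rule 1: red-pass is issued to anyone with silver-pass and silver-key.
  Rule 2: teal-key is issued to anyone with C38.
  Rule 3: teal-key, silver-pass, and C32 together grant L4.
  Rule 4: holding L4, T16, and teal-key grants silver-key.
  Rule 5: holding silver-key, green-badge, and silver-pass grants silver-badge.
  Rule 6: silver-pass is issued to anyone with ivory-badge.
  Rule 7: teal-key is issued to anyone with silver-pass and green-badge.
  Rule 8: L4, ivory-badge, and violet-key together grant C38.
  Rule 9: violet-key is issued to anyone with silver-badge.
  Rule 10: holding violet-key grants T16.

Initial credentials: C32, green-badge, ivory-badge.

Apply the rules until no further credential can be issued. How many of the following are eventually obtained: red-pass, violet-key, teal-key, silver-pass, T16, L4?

3

Holding ivory-badge grants silver-pass (Rule 6).
Holding silver-pass and green-badge grants teal-key (Rule 7).
Holding teal-key, silver-pass, and C32 grants L4 (Rule 3).
red-pass would need silver-pass and silver-key (Rule 1), but silver-key is never granted.
violet-key would need silver-badge (Rule 9), but silver-badge is never granted.
teal-key: reached.
silver-pass: reached.
T16 would need violet-key (Rule 10), but violet-key is never granted.
L4: reached.
Reached: teal-key, silver-pass, and L4 — 3 of the 6.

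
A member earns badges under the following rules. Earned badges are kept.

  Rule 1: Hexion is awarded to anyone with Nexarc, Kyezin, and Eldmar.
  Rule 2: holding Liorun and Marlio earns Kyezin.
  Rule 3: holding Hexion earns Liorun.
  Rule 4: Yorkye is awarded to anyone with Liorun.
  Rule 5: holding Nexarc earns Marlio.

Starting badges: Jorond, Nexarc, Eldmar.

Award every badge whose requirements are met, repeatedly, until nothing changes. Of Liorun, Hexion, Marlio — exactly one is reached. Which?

With Nexarc, Marlio is earned (Rule 5).
Liorun would need Hexion (Rule 3), but Hexion is never earned. Hexion would need Nexarc, Kyezin, and Eldmar (Rule 1), but Kyezin is never earned.

Marlio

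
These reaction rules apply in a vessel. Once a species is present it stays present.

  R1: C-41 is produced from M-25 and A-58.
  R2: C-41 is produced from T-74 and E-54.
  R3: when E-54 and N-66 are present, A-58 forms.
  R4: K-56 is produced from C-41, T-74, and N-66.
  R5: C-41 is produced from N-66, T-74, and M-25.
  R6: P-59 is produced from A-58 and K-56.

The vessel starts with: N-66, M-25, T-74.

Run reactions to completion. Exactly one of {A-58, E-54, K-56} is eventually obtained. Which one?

N-66, T-74, and M-25 present → C-41 forms (R5).
C-41, T-74, and N-66 present → K-56 forms (R4).
No rule produces E-54, and it is not given. A-58 would need E-54 and N-66 (R3), but E-54 never forms.

K-56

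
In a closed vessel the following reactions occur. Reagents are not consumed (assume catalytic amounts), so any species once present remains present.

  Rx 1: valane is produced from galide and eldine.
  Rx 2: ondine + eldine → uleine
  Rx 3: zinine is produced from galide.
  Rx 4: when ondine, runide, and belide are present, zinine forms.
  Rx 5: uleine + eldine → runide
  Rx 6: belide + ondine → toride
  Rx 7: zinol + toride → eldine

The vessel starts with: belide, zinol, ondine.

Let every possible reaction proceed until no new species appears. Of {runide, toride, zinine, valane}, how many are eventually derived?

3

belide and ondine present → toride forms (Rx 6).
zinol and toride present → eldine forms (Rx 7).
ondine and eldine present → uleine forms (Rx 2).
uleine and eldine present → runide forms (Rx 5).
ondine, runide, and belide present → zinine forms (Rx 4).
runide: reached.
toride: reached.
zinine: reached.
valane would need galide and eldine (Rx 1), but galide never forms.
Reached: runide, toride, and zinine — 3 of the 4.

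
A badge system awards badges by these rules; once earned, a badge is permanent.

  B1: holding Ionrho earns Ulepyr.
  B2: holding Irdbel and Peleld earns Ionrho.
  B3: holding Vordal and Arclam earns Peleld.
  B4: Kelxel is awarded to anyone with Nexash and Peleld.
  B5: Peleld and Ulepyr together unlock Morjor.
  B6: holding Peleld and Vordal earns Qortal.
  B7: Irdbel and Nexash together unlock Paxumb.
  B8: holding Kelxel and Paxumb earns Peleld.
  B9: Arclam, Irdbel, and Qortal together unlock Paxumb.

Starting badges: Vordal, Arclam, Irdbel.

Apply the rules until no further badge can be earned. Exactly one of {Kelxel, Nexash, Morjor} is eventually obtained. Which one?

Morjor

With Vordal and Arclam, Peleld is earned (B3).
With Irdbel and Peleld, Ionrho is earned (B2).
With Ionrho, Ulepyr is earned (B1).
With Peleld and Ulepyr, Morjor is earned (B5).
Kelxel would need Nexash and Peleld (B4), but Nexash is never earned. No rule produces Nexash, and it is not given.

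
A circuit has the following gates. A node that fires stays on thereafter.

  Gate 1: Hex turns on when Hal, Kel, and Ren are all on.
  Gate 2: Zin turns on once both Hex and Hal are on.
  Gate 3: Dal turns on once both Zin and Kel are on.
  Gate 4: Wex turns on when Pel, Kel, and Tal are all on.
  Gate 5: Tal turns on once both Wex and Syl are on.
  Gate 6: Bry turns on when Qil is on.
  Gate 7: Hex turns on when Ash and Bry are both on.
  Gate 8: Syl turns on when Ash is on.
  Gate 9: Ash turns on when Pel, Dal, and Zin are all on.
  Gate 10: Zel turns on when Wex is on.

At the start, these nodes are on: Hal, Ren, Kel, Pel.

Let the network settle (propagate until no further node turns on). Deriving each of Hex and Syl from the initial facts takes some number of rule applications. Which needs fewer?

Hex

Hex: Hal, Kel, and Ren are on, so Hex turns on (Gate 1). [1 rule application]
Syl: Hal, Kel, and Ren are on, so Hex turns on (Gate 1). Gate 2: Hex and Hal on → Zin on. Gate 3: Zin and Kel on → Dal on. Gate 9: Pel, Dal, and Zin on → Ash on. Ash is on, so Syl turns on (Gate 8). [5 rule applications]
Hex needs fewer.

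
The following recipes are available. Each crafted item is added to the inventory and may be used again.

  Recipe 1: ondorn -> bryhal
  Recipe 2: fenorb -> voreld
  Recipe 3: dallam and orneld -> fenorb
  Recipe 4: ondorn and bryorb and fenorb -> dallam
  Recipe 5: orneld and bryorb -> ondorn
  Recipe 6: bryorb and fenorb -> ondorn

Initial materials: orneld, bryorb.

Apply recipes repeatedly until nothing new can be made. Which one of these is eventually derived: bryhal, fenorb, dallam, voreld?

bryhal

Using Recipe 5, orneld and bryorb make ondorn.
ondorn -> bryhal (Recipe 1).
dallam would need ondorn, bryorb, and fenorb (Recipe 4), but fenorb is never obtained. fenorb would need dallam and orneld (Recipe 3), but dallam is never obtained. voreld would need fenorb (Recipe 2), but fenorb is never obtained.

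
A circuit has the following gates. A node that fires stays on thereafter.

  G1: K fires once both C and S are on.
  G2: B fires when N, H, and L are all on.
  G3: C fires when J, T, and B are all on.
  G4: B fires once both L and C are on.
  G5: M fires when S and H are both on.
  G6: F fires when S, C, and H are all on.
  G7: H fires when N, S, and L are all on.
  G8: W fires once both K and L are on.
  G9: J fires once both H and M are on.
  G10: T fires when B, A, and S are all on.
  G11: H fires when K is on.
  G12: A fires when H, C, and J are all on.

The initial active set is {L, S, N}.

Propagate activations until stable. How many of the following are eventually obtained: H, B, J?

3

N, S, and L are on, so H fires (G7).
G2: N, H, and L on → B on.
G5: S and H on → M on.
H and M are on, so J fires (G9).
H: reached.
B: reached.
J: reached.
All 3 are reached.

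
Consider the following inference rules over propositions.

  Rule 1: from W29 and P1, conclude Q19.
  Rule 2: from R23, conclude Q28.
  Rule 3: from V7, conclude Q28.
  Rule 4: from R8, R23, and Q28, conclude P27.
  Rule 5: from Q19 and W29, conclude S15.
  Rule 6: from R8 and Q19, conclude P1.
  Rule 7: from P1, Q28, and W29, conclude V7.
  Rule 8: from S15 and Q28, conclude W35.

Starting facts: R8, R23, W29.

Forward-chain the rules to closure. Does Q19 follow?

Q19 would need W29 and P1 (Rule 1), but P1 is never established.

No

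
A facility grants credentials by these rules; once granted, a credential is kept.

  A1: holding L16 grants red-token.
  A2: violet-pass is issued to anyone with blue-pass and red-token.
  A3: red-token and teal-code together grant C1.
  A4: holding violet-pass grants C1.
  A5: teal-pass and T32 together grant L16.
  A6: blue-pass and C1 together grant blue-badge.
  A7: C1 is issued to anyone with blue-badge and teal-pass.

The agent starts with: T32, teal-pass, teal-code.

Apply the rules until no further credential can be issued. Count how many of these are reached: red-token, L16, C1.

Holding teal-pass and T32 grants L16 (A5).
Holding L16 grants red-token (A1).
Holding red-token and teal-code grants C1 (A3).
red-token: reached.
L16: reached.
C1: reached.
All 3 are reached.

3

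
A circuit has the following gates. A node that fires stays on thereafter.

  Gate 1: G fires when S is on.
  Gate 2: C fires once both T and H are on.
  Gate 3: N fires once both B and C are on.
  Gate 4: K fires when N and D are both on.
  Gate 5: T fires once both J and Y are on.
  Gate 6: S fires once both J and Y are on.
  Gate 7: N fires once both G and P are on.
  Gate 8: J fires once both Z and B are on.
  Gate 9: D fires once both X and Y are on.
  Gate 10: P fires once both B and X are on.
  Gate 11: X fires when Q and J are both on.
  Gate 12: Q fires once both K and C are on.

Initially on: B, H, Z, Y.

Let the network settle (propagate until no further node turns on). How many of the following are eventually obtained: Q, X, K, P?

0

Q would need K and C (Gate 12), but K never turns on.
X would need Q and J (Gate 11), but Q never turns on.
K would need N and D (Gate 4), but D never turns on.
P would need B and X (Gate 10), but X never turns on.
None of the 4 are reached.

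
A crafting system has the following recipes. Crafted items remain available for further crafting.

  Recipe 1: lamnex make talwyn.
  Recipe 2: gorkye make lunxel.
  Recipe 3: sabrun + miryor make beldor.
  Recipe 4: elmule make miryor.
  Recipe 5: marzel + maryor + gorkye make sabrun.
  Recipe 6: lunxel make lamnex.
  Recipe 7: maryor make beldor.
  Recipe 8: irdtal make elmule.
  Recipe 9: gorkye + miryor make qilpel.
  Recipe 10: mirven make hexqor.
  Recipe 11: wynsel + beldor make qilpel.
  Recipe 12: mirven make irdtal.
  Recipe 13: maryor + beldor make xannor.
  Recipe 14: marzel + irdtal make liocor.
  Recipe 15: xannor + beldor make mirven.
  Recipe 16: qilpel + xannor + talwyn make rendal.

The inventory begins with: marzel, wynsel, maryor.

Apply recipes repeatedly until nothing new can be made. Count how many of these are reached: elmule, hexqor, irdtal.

maryor → beldor (Recipe 7).
Using Recipe 13, maryor and beldor make xannor.
Using Recipe 15, xannor and beldor make mirven.
Using Recipe 10, mirven makes hexqor.
mirven → irdtal (Recipe 12).
irdtal → elmule (Recipe 8).
elmule: reached.
hexqor: reached.
irdtal: reached.
All 3 are reached.

3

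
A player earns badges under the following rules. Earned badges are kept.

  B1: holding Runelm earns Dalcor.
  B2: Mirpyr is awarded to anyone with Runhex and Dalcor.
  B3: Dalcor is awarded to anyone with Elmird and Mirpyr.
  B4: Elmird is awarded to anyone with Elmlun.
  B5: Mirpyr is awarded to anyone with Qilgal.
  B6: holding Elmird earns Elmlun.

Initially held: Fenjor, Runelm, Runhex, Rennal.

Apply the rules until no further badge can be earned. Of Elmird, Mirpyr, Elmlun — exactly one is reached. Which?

Mirpyr

With Runelm, Dalcor is earned (B1).
With Runhex and Dalcor, Mirpyr is earned (B2).
Elmlun would need Elmird (B6), but Elmird is never earned. Elmird would need Elmlun (B4), but Elmlun is never earned.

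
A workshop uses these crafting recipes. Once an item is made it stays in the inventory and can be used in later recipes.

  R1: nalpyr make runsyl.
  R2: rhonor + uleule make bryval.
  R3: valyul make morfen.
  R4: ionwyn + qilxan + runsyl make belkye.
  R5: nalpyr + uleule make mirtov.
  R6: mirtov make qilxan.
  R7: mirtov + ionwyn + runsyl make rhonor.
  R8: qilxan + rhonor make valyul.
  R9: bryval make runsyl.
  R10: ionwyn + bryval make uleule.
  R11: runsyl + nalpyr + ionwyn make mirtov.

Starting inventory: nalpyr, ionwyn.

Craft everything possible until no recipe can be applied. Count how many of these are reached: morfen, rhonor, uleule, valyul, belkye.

4

nalpyr → runsyl (R1).
Using R11, runsyl, nalpyr, and ionwyn make mirtov.
mirtov → qilxan (R6).
mirtov + ionwyn + runsyl → rhonor (R7).
qilxan + rhonor → valyul (R8).
Using R4, ionwyn, qilxan, and runsyl make belkye.
valyul → morfen (R3).
morfen: reached.
rhonor: reached.
uleule would need ionwyn and bryval (R10), but bryval is never obtained.
valyul: reached.
belkye: reached.
Reached: morfen, rhonor, valyul, and belkye — 4 of the 5.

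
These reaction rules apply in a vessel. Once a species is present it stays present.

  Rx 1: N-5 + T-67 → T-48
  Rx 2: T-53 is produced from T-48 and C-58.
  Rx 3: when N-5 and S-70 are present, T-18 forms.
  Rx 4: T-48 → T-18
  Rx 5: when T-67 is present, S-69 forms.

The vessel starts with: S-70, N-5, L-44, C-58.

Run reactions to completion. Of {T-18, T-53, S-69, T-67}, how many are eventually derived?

1

N-5 and S-70 present → T-18 forms (Rx 3).
T-18: reached.
T-53 would need T-48 and C-58 (Rx 2), but T-48 never forms.
S-69 would need T-67 (Rx 5), but T-67 never forms.
No rule produces T-67, and it is not given.
Reached: T-18 — 1 of the 4.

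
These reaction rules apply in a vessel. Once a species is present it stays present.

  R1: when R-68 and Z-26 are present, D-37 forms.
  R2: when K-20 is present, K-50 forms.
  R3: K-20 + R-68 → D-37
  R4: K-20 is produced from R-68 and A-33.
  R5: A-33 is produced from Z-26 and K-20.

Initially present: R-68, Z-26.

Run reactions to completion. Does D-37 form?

Yes

R-68 and Z-26 present → D-37 forms (R1).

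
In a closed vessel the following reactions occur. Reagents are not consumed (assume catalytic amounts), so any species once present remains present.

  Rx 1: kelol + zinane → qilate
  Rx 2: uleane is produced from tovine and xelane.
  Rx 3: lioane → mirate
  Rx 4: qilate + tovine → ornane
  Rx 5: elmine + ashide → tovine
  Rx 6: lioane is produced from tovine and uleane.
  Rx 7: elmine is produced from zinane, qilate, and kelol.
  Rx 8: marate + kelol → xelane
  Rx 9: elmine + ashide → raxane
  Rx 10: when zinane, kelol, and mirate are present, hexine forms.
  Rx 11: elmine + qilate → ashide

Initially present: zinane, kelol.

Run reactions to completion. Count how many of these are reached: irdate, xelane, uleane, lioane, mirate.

No rule produces irdate, and it is not given.
xelane would need marate and kelol (Rx 8), but marate never forms.
uleane would need tovine and xelane (Rx 2), but xelane never forms.
lioane would need tovine and uleane (Rx 6), but uleane never forms.
mirate would need lioane (Rx 3), but lioane never forms.
None of the 5 are reached.

0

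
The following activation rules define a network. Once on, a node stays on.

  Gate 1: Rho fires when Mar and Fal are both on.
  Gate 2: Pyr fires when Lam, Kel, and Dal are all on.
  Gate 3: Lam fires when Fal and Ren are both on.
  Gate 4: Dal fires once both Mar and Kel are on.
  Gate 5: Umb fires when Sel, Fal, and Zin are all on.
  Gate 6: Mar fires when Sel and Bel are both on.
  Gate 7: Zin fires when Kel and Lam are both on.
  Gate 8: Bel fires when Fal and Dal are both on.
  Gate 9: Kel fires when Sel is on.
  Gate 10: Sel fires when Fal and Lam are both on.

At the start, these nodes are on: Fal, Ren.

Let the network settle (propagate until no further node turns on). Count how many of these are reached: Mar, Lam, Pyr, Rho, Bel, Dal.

Fal and Ren are on, so Lam fires (Gate 3).
Mar would need Sel and Bel (Gate 6), but Bel never turns on.
Lam: reached.
Pyr would need Lam, Kel, and Dal (Gate 2), but Dal never turns on.
Rho would need Mar and Fal (Gate 1), but Mar never turns on.
Bel would need Fal and Dal (Gate 8), but Dal never turns on.
Dal would need Mar and Kel (Gate 4), but Mar never turns on.
Reached: Lam — 1 of the 6.

1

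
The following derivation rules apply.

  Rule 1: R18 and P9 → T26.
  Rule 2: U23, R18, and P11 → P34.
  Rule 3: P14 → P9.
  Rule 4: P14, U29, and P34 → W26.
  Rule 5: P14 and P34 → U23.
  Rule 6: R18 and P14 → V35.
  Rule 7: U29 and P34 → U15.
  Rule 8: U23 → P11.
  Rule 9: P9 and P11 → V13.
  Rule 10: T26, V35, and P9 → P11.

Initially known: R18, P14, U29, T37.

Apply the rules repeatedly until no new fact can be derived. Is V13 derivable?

Yes

From R18 and P14, Rule 6 gives V35.
P14 holds, so P9 follows (Rule 3).
R18 and P9 hold, so T26 follows (Rule 1).
T26, V35, and P9 hold, so P11 follows (Rule 10).
From P9 and P11, Rule 9 gives V13.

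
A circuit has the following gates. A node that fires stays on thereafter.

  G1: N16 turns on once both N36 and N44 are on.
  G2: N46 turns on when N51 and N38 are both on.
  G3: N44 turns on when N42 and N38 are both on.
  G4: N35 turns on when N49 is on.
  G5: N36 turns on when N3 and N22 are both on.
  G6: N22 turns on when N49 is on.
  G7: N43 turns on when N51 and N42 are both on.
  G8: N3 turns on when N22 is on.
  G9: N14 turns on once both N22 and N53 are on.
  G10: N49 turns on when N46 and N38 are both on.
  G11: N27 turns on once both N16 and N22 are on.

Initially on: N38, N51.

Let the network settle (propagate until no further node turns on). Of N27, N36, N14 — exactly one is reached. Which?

G2: N51 and N38 on → N46 on.
N46 and N38 are on, so N49 turns on (G10).
G6: N49 on → N22 on.
N22 is on, so N3 turns on (G8).
N3 and N22 are on, so N36 turns on (G5).
N27 would need N16 and N22 (G11), but N16 never turns on. N14 would need N22 and N53 (G9), but N53 never turns on.

N36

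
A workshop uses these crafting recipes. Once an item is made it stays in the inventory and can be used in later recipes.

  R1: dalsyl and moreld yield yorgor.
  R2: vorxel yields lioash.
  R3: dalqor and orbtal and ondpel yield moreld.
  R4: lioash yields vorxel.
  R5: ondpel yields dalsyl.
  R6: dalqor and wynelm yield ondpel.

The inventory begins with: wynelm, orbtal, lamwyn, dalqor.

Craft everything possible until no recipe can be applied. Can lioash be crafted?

No

lioash would need vorxel (R2), but vorxel is never obtained.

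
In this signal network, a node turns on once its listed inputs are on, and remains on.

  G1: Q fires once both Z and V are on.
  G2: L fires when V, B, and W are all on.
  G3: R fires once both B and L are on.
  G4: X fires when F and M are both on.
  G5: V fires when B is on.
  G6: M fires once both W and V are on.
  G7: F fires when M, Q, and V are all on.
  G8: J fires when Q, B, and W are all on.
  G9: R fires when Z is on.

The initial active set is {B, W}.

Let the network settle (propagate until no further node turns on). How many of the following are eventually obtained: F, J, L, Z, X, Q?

1

B is on, so V fires (G5).
V, B, and W are on, so L fires (G2).
F would need M, Q, and V (G7), but Q never turns on.
J would need Q, B, and W (G8), but Q never turns on.
L: reached.
No rule produces Z, and it is not given.
X would need F and M (G4), but F never turns on.
Q would need Z and V (G1), but Z never turns on.
Reached: L — 1 of the 6.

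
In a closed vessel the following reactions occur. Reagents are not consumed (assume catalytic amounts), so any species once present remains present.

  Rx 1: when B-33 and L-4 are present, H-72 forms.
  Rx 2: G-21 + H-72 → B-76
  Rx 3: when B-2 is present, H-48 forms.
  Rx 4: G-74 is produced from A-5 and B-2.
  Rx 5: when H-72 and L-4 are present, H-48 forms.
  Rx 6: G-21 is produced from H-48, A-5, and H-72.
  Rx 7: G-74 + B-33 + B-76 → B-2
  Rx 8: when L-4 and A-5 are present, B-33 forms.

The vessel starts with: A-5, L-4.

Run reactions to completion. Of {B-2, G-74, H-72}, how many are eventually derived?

1

L-4 and A-5 present → B-33 forms (Rx 8).
B-33 and L-4 present → H-72 forms (Rx 1).
B-2 would need G-74, B-33, and B-76 (Rx 7), but G-74 never forms.
G-74 would need A-5 and B-2 (Rx 4), but B-2 never forms.
H-72: reached.
Reached: H-72 — 1 of the 3.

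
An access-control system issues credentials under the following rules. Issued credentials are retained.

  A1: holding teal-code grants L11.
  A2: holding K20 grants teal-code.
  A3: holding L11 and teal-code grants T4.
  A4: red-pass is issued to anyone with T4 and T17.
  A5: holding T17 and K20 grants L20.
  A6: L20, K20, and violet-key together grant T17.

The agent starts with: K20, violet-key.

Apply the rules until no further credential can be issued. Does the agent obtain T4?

Yes

Holding K20 grants teal-code (A2).
Holding teal-code grants L11 (A1).
Holding L11 and teal-code grants T4 (A3).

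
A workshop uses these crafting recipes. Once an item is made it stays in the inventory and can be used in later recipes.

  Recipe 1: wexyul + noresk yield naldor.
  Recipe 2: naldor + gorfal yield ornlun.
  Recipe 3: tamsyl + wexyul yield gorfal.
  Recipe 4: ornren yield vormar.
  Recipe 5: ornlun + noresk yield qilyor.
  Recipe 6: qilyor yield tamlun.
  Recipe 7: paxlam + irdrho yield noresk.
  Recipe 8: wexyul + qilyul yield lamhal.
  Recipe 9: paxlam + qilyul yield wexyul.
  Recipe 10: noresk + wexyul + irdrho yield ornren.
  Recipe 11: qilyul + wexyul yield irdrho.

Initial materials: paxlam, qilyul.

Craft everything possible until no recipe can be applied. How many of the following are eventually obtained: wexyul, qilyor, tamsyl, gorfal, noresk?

2

paxlam + qilyul → wexyul (Recipe 9).
qilyul + wexyul → irdrho (Recipe 11).
Using Recipe 7, paxlam and irdrho make noresk.
wexyul: reached.
qilyor would need ornlun and noresk (Recipe 5), but ornlun is never obtained.
No rule produces tamsyl, and it is not given.
gorfal would need tamsyl and wexyul (Recipe 3), but tamsyl is never obtained.
noresk: reached.
Reached: wexyul and noresk — 2 of the 5.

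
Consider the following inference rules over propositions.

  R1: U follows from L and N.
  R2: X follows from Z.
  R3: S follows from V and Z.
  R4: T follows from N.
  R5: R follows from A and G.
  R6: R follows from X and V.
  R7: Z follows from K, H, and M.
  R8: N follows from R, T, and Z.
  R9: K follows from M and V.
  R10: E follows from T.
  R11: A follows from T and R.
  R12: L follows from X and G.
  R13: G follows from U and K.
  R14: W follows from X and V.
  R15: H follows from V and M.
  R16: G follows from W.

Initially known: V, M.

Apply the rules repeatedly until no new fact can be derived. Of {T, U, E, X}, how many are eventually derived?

1

From M and V, R9 gives K.
From V and M, R15 gives H.
From K, H, and M, R7 gives Z.
From Z, R2 gives X.
T would need N (R4), but N is never established.
U would need L and N (R1), but N is never established.
E would need T (R10), but T is never established.
X: reached.
Reached: X — 1 of the 4.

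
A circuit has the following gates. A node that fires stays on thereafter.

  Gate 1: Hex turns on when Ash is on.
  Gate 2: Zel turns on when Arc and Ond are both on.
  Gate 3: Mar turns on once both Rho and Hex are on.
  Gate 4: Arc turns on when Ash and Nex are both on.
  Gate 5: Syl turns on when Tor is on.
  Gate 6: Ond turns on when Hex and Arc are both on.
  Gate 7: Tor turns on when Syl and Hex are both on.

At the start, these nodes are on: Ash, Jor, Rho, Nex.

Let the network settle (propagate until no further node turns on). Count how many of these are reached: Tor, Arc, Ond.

Ash and Nex are on, so Arc turns on (Gate 4).
Ash is on, so Hex turns on (Gate 1).
Hex and Arc are on, so Ond turns on (Gate 6).
Tor would need Syl and Hex (Gate 7), but Syl never turns on.
Arc: reached.
Ond: reached.
Reached: Arc and Ond — 2 of the 3.

2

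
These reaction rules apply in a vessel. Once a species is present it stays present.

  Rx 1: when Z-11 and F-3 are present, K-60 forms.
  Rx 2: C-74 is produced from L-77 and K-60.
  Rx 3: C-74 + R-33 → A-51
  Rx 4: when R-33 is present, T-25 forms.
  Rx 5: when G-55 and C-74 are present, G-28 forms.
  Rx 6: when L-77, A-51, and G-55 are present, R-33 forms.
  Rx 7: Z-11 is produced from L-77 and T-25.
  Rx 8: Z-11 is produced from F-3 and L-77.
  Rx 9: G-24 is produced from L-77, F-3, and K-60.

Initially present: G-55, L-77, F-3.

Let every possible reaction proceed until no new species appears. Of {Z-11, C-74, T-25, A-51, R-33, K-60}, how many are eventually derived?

F-3 and L-77 present → Z-11 forms (Rx 8).
Z-11 and F-3 present → K-60 forms (Rx 1).
L-77 and K-60 present → C-74 forms (Rx 2).
Z-11: reached.
C-74: reached.
T-25 would need R-33 (Rx 4), but R-33 never forms.
A-51 would need C-74 and R-33 (Rx 3), but R-33 never forms.
R-33 would need L-77, A-51, and G-55 (Rx 6), but A-51 never forms.
K-60: reached.
Reached: Z-11, C-74, and K-60 — 3 of the 6.

3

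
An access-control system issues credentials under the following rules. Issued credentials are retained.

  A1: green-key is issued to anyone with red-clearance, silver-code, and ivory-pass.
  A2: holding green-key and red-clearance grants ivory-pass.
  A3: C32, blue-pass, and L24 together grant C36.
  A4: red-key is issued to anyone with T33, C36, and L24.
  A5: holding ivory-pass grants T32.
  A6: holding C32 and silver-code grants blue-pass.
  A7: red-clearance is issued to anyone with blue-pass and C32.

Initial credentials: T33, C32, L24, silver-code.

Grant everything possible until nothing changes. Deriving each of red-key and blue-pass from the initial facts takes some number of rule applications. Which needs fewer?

blue-pass

blue-pass: Holding C32 and silver-code grants blue-pass (A6). [1 rule application]
red-key: Holding C32 and silver-code grants blue-pass (A6). Holding C32, blue-pass, and L24 grants C36 (A3). Holding T33, C36, and L24 grants red-key (A4). [3 rule applications]
blue-pass needs fewer.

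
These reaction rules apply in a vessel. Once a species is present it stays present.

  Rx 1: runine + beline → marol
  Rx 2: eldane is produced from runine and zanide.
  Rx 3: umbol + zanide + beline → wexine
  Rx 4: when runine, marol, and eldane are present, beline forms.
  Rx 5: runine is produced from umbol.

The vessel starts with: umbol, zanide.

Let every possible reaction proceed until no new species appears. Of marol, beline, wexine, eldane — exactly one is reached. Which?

eldane

umbol present → runine forms (Rx 5).
runine and zanide present → eldane forms (Rx 2).
wexine would need umbol, zanide, and beline (Rx 3), but beline never forms. beline would need runine, marol, and eldane (Rx 4), but marol never forms. marol would need runine and beline (Rx 1), but beline never forms.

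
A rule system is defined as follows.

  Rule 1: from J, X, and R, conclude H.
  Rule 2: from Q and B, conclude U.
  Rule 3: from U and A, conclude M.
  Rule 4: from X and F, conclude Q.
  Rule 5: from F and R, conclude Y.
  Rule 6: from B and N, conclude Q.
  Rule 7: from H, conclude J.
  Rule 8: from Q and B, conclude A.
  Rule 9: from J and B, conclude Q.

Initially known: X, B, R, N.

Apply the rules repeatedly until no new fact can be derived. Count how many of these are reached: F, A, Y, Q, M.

From B and N, Rule 6 gives Q.
Q and B hold, so U follows (Rule 2).
From Q and B, Rule 8 gives A.
From U and A, Rule 3 gives M.
No rule produces F, and it is not given.
A: reached.
Y would need F and R (Rule 5), but F is never established.
Q: reached.
M: reached.
Reached: A, Q, and M — 3 of the 5.

3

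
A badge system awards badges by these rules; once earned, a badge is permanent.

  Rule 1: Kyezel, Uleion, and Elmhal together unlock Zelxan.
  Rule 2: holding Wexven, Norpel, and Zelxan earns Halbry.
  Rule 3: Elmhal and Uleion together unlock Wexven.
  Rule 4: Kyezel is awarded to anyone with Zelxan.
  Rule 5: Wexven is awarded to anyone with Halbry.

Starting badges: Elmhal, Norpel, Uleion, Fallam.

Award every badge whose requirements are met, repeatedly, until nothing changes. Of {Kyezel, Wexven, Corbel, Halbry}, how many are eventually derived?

With Elmhal and Uleion, Wexven is earned (Rule 3).
Kyezel would need Zelxan (Rule 4), but Zelxan is never earned.
Wexven: reached.
No rule produces Corbel, and it is not given.
Halbry would need Wexven, Norpel, and Zelxan (Rule 2), but Zelxan is never earned.
Reached: Wexven — 1 of the 4.

1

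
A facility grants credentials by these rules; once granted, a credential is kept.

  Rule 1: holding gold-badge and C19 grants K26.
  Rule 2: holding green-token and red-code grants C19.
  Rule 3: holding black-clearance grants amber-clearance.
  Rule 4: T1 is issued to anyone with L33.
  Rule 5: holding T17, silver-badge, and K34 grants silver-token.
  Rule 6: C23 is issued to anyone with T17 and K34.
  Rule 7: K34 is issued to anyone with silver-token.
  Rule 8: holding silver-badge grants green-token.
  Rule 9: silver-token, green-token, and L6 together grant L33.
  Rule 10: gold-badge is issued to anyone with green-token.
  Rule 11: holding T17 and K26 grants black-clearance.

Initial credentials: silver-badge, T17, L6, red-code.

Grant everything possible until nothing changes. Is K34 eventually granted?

No

K34 would need silver-token (Rule 7), but silver-token is never granted.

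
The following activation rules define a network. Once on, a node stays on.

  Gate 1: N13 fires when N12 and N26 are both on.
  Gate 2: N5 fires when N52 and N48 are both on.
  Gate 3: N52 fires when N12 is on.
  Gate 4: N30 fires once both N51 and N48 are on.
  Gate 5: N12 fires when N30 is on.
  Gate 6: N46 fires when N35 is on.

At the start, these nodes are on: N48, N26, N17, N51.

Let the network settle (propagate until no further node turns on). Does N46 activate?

No

N46 would need N35 (Gate 6), but N35 never turns on.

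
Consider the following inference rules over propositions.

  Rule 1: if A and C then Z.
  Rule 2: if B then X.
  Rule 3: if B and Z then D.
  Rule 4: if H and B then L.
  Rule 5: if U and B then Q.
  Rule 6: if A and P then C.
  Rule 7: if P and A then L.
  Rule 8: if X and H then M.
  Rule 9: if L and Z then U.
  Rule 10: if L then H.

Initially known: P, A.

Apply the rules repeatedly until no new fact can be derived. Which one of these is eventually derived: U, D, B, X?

U

From A and P, Rule 6 gives C.
From P and A, Rule 7 gives L.
From A and C, Rule 1 gives Z.
From L and Z, Rule 9 gives U.
D would need B and Z (Rule 3), but B is never established. No rule produces B, and it is not given. X would need B (Rule 2), but B is never established.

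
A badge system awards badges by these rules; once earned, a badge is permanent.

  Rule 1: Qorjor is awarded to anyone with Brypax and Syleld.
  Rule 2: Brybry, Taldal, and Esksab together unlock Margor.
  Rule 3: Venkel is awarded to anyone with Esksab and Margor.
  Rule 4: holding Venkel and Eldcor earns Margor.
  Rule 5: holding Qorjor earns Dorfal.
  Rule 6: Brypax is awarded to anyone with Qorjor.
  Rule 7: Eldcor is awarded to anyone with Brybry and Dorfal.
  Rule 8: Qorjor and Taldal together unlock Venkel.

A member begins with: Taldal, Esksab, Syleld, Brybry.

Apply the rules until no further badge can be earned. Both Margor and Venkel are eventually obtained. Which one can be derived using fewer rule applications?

Margor: With Brybry, Taldal, and Esksab, Margor is earned (Rule 2). [1 rule application]
Venkel: With Brybry, Taldal, and Esksab, Margor is earned (Rule 2). With Esksab and Margor, Venkel is earned (Rule 3). [2 rule applications]
Margor needs fewer.

Margor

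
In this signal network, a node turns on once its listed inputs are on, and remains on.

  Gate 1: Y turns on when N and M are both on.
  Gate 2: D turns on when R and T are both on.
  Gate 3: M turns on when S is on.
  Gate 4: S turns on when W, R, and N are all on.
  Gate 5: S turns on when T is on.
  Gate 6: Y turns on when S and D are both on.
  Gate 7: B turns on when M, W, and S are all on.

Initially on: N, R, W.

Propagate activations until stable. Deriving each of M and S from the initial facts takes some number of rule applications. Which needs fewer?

S: W, R, and N are on, so S turns on (Gate 4). [1 rule application]
M: W, R, and N are on, so S turns on (Gate 4). Gate 3: S on → M on. [2 rule applications]
S needs fewer.

S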